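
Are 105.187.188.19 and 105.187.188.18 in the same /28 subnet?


Mask: 255.255.255.240
105.187.188.19 AND mask = 105.187.188.16
105.187.188.18 AND mask = 105.187.188.16
Yes, same subnet (105.187.188.16)


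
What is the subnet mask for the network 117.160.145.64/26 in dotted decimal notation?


/26 means 26 network bits, 6 host bits
Binary: 11111111111111111111111111000000
Mask: 255.255.255.192


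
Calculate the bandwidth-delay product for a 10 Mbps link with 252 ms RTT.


BDP = bandwidth * RTT
= 10 Mbps * 252 ms
= 10 * 1e6 * 252 / 1000 bits
= 2520000 bits
= 315000 bytes
= 307.6172 KB
BDP = 2520000 bits (315000 bytes)


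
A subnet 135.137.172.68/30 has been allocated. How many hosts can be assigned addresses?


Host bits = 32 - 30 = 2
Total addresses = 2^2 = 4
Usable = total - 2 (network and broadcast)
Usable hosts: 2


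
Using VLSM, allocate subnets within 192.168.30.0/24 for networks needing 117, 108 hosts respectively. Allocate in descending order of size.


117 hosts -> /25 (126 usable): 192.168.30.0/25
108 hosts -> /25 (126 usable): 192.168.30.128/25
Allocation: 192.168.30.0/25 (117 hosts, 126 usable); 192.168.30.128/25 (108 hosts, 126 usable)


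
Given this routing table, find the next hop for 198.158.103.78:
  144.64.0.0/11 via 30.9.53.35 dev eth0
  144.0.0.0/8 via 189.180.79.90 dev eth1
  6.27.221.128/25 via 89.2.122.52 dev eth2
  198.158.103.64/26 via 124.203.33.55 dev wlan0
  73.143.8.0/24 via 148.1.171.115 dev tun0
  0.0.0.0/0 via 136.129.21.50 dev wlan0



Longest prefix match for 198.158.103.78:
  /11 144.64.0.0: no
  /8 144.0.0.0: no
  /25 6.27.221.128: no
  /26 198.158.103.64: MATCH
  /24 73.143.8.0: no
  /0 0.0.0.0: MATCH
Selected: next-hop 124.203.33.55 via wlan0 (matched /26)


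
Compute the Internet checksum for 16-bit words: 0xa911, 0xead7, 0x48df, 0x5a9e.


Sum all words (with carry folding):
+ 0xa911 = 0xa911
+ 0xead7 = 0x93e9
+ 0x48df = 0xdcc8
+ 0x5a9e = 0x3767
One's complement: ~0x3767
Checksum = 0xc898


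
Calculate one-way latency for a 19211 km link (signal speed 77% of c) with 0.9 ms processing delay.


Speed = 0.77 * 3e5 km/s = 231000 km/s
Propagation delay = 19211 / 231000 = 0.0832 s = 83.1645 ms
Processing delay = 0.9 ms
Total one-way latency = 84.0645 ms


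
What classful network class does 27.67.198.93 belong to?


First octet: 27
Binary: 00011011
0xxxxxxx -> Class A (1-126)
Class A, default mask 255.0.0.0 (/8)


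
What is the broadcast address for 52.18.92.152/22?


Network: 52.18.92.0/22
Host bits = 10
Set all host bits to 1:
Broadcast: 52.18.95.255


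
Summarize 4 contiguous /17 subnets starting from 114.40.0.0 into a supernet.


Original prefix: /17
Number of subnets: 4 = 2^2
New prefix = 17 - 2 = 15
Supernet: 114.40.0.0/15


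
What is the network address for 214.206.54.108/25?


IP:   11010110.11001110.00110110.01101100
Mask: 11111111.11111111.11111111.10000000
AND operation:
Net:  11010110.11001110.00110110.00000000
Network: 214.206.54.0/25


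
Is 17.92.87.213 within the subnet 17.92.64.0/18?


Subnet network: 17.92.64.0
Test IP AND mask: 17.92.64.0
Yes, 17.92.87.213 is in 17.92.64.0/18


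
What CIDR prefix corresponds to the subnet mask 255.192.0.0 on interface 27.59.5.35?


Binary: 11111111.11000000.00000000.00000000
Count leading 1s
Prefix: /10


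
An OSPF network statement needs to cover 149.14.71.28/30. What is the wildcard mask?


Subnet mask: 255.255.255.252
Wildcard = 255.255.255.255 - subnet mask
255 - 255 = 0
255 - 255 = 0
255 - 255 = 0
255 - 252 = 3
Wildcard: 0.0.0.3


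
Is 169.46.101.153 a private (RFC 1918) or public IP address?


RFC 1918 private ranges:
  10.0.0.0/8 (10.0.0.0 - 10.255.255.255)
  172.16.0.0/12 (172.16.0.0 - 172.31.255.255)
  192.168.0.0/16 (192.168.0.0 - 192.168.255.255)
Public (not in any RFC 1918 range)


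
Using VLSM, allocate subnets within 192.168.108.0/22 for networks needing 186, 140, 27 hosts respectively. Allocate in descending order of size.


186 hosts -> /24 (254 usable): 192.168.108.0/24
140 hosts -> /24 (254 usable): 192.168.109.0/24
27 hosts -> /27 (30 usable): 192.168.110.0/27
Allocation: 192.168.108.0/24 (186 hosts, 254 usable); 192.168.109.0/24 (140 hosts, 254 usable); 192.168.110.0/27 (27 hosts, 30 usable)


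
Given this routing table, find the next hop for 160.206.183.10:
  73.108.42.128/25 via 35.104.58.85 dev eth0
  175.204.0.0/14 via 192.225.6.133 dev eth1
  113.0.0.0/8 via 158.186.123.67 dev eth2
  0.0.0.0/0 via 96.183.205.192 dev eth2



Longest prefix match for 160.206.183.10:
  /25 73.108.42.128: no
  /14 175.204.0.0: no
  /8 113.0.0.0: no
  /0 0.0.0.0: MATCH
Selected: next-hop 96.183.205.192 via eth2 (matched /0)


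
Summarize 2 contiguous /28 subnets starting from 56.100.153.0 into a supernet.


Original prefix: /28
Number of subnets: 2 = 2^1
New prefix = 28 - 1 = 27
Supernet: 56.100.153.0/27


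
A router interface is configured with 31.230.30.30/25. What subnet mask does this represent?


/25 means 25 network bits, 7 host bits
Binary: 11111111111111111111111110000000
Mask: 255.255.255.128


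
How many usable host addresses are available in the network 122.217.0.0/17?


Host bits = 32 - 17 = 15
Total addresses = 2^15 = 32768
Usable = total - 2 (network and broadcast)
Usable hosts: 32766


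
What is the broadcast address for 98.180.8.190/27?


Network: 98.180.8.160/27
Host bits = 5
Set all host bits to 1:
Broadcast: 98.180.8.191


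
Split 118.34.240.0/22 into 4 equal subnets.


New prefix = 22 + 2 = 24
Each subnet has 256 addresses
  118.34.240.0/24
  118.34.241.0/24
  118.34.242.0/24
  118.34.243.0/24
Subnets: 118.34.240.0/24, 118.34.241.0/24, 118.34.242.0/24, 118.34.243.0/24


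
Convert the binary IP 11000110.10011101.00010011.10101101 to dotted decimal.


11000110 = 198
10011101 = 157
00010011 = 19
10101101 = 173
IP: 198.157.19.173


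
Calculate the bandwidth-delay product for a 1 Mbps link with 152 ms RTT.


BDP = bandwidth * RTT
= 1 Mbps * 152 ms
= 1 * 1e6 * 152 / 1000 bits
= 152000 bits
= 19000 bytes
= 18.5547 KB
BDP = 152000 bits (19000 bytes)


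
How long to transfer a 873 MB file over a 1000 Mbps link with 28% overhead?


Effective throughput = 1000 * (1 - 28/100) = 720 Mbps
File size in Mb = 873 * 8 = 6984 Mb
Time = 6984 / 720
Time = 9.7 seconds


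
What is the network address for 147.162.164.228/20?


IP:   10010011.10100010.10100100.11100100
Mask: 11111111.11111111.11110000.00000000
AND operation:
Net:  10010011.10100010.10100000.00000000
Network: 147.162.160.0/20


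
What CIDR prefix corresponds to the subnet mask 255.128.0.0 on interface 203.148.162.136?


Binary: 11111111.10000000.00000000.00000000
Count leading 1s
Prefix: /9


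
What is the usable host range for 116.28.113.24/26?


Network: 116.28.113.0
Broadcast: 116.28.113.63
First usable = network + 1
Last usable = broadcast - 1
Range: 116.28.113.1 to 116.28.113.62


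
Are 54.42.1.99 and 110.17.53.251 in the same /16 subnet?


Mask: 255.255.0.0
54.42.1.99 AND mask = 54.42.0.0
110.17.53.251 AND mask = 110.17.0.0
No, different subnets (54.42.0.0 vs 110.17.0.0)


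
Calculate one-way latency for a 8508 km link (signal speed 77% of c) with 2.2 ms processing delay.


Speed = 0.77 * 3e5 km/s = 231000 km/s
Propagation delay = 8508 / 231000 = 0.0368 s = 36.8312 ms
Processing delay = 2.2 ms
Total one-way latency = 39.0312 ms


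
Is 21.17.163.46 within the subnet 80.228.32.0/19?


Subnet network: 80.228.32.0
Test IP AND mask: 21.17.160.0
No, 21.17.163.46 is not in 80.228.32.0/19


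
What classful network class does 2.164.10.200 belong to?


First octet: 2
Binary: 00000010
0xxxxxxx -> Class A (1-126)
Class A, default mask 255.0.0.0 (/8)


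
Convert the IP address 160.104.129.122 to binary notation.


160 = 10100000
104 = 01101000
129 = 10000001
122 = 01111010
Binary: 10100000.01101000.10000001.01111010


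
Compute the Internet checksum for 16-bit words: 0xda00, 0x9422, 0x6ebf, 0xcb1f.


Sum all words (with carry folding):
+ 0xda00 = 0xda00
+ 0x9422 = 0x6e23
+ 0x6ebf = 0xdce2
+ 0xcb1f = 0xa802
One's complement: ~0xa802
Checksum = 0x57fd


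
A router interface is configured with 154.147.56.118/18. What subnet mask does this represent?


/18 means 18 network bits, 14 host bits
Binary: 11111111111111111100000000000000
Mask: 255.255.192.0


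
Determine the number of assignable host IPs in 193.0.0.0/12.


Host bits = 32 - 12 = 20
Total addresses = 2^20 = 1048576
Usable = total - 2 (network and broadcast)
Usable hosts: 1048574


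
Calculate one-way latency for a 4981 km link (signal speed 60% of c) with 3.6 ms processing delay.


Speed = 0.6 * 3e5 km/s = 180000 km/s
Propagation delay = 4981 / 180000 = 0.0277 s = 27.6722 ms
Processing delay = 3.6 ms
Total one-way latency = 31.2722 ms


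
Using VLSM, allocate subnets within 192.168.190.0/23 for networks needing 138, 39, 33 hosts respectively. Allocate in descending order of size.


138 hosts -> /24 (254 usable): 192.168.190.0/24
39 hosts -> /26 (62 usable): 192.168.191.0/26
33 hosts -> /26 (62 usable): 192.168.191.64/26
Allocation: 192.168.190.0/24 (138 hosts, 254 usable); 192.168.191.0/26 (39 hosts, 62 usable); 192.168.191.64/26 (33 hosts, 62 usable)


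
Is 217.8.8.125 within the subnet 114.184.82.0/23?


Subnet network: 114.184.82.0
Test IP AND mask: 217.8.8.0
No, 217.8.8.125 is not in 114.184.82.0/23


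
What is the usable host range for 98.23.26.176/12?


Network: 98.16.0.0
Broadcast: 98.31.255.255
First usable = network + 1
Last usable = broadcast - 1
Range: 98.16.0.1 to 98.31.255.254


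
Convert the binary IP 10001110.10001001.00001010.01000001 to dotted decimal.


10001110 = 142
10001001 = 137
00001010 = 10
01000001 = 65
IP: 142.137.10.65


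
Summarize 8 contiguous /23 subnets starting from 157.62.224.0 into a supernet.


Original prefix: /23
Number of subnets: 8 = 2^3
New prefix = 23 - 3 = 20
Supernet: 157.62.224.0/20


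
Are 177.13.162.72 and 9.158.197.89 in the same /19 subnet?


Mask: 255.255.224.0
177.13.162.72 AND mask = 177.13.160.0
9.158.197.89 AND mask = 9.158.192.0
No, different subnets (177.13.160.0 vs 9.158.192.0)


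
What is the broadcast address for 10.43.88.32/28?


Network: 10.43.88.32/28
Host bits = 4
Set all host bits to 1:
Broadcast: 10.43.88.47


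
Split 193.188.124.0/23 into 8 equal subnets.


New prefix = 23 + 3 = 26
Each subnet has 64 addresses
  193.188.124.0/26
  193.188.124.64/26
  193.188.124.128/26
  193.188.124.192/26
  193.188.125.0/26
  193.188.125.64/26
  193.188.125.128/26
  193.188.125.192/26
Subnets: 193.188.124.0/26, 193.188.124.64/26, 193.188.124.128/26, 193.188.124.192/26, 193.188.125.0/26, 193.188.125.64/26, 193.188.125.128/26, 193.188.125.192/26


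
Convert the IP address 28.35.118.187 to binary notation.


28 = 00011100
35 = 00100011
118 = 01110110
187 = 10111011
Binary: 00011100.00100011.01110110.10111011


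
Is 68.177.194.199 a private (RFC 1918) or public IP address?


RFC 1918 private ranges:
  10.0.0.0/8 (10.0.0.0 - 10.255.255.255)
  172.16.0.0/12 (172.16.0.0 - 172.31.255.255)
  192.168.0.0/16 (192.168.0.0 - 192.168.255.255)
Public (not in any RFC 1918 range)


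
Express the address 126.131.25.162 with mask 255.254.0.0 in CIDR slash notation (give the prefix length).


Binary: 11111111.11111110.00000000.00000000
Count leading 1s
Prefix: /15


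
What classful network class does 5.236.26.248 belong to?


First octet: 5
Binary: 00000101
0xxxxxxx -> Class A (1-126)
Class A, default mask 255.0.0.0 (/8)


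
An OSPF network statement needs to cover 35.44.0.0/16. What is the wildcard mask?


Subnet mask: 255.255.0.0
Wildcard = 255.255.255.255 - subnet mask
255 - 255 = 0
255 - 255 = 0
255 - 0 = 255
255 - 0 = 255
Wildcard: 0.0.255.255


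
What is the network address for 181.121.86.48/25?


IP:   10110101.01111001.01010110.00110000
Mask: 11111111.11111111.11111111.10000000
AND operation:
Net:  10110101.01111001.01010110.00000000
Network: 181.121.86.0/25


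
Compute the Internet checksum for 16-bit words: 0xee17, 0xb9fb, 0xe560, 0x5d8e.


Sum all words (with carry folding):
+ 0xee17 = 0xee17
+ 0xb9fb = 0xa813
+ 0xe560 = 0x8d74
+ 0x5d8e = 0xeb02
One's complement: ~0xeb02
Checksum = 0x14fd


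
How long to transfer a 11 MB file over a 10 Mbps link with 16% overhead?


Effective throughput = 10 * (1 - 16/100) = 8.4 Mbps
File size in Mb = 11 * 8 = 88 Mb
Time = 88 / 8.4
Time = 10.4762 seconds


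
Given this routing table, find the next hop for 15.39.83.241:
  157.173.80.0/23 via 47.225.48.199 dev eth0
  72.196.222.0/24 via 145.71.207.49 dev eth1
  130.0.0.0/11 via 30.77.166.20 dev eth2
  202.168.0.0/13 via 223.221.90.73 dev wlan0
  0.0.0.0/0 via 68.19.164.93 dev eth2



Longest prefix match for 15.39.83.241:
  /23 157.173.80.0: no
  /24 72.196.222.0: no
  /11 130.0.0.0: no
  /13 202.168.0.0: no
  /0 0.0.0.0: MATCH
Selected: next-hop 68.19.164.93 via eth2 (matched /0)


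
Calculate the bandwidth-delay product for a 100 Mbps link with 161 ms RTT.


BDP = bandwidth * RTT
= 100 Mbps * 161 ms
= 100 * 1e6 * 161 / 1000 bits
= 16100000 bits
= 2012500 bytes
= 1965.332 KB
BDP = 16100000 bits (2012500 bytes)


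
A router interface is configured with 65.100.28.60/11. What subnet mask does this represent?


/11 means 11 network bits, 21 host bits
Binary: 11111111111000000000000000000000
Mask: 255.224.0.0


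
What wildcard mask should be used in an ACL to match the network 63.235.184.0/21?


Subnet mask: 255.255.248.0
Wildcard = 255.255.255.255 - subnet mask
255 - 255 = 0
255 - 255 = 0
255 - 248 = 7
255 - 0 = 255
Wildcard: 0.0.7.255


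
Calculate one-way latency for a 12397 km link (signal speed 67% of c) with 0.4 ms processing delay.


Speed = 0.67 * 3e5 km/s = 201000 km/s
Propagation delay = 12397 / 201000 = 0.0617 s = 61.6766 ms
Processing delay = 0.4 ms
Total one-way latency = 62.0766 ms


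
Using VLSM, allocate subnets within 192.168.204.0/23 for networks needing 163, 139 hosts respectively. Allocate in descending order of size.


163 hosts -> /24 (254 usable): 192.168.204.0/24
139 hosts -> /24 (254 usable): 192.168.205.0/24
Allocation: 192.168.204.0/24 (163 hosts, 254 usable); 192.168.205.0/24 (139 hosts, 254 usable)


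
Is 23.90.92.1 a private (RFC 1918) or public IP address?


RFC 1918 private ranges:
  10.0.0.0/8 (10.0.0.0 - 10.255.255.255)
  172.16.0.0/12 (172.16.0.0 - 172.31.255.255)
  192.168.0.0/16 (192.168.0.0 - 192.168.255.255)
Public (not in any RFC 1918 range)


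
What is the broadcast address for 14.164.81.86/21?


Network: 14.164.80.0/21
Host bits = 11
Set all host bits to 1:
Broadcast: 14.164.87.255


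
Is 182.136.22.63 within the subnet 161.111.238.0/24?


Subnet network: 161.111.238.0
Test IP AND mask: 182.136.22.0
No, 182.136.22.63 is not in 161.111.238.0/24


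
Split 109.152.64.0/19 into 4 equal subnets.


New prefix = 19 + 2 = 21
Each subnet has 2048 addresses
  109.152.64.0/21
  109.152.72.0/21
  109.152.80.0/21
  109.152.88.0/21
Subnets: 109.152.64.0/21, 109.152.72.0/21, 109.152.80.0/21, 109.152.88.0/21


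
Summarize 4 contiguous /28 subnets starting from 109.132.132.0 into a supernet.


Original prefix: /28
Number of subnets: 4 = 2^2
New prefix = 28 - 2 = 26
Supernet: 109.132.132.0/26


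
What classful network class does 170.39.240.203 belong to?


First octet: 170
Binary: 10101010
10xxxxxx -> Class B (128-191)
Class B, default mask 255.255.0.0 (/16)


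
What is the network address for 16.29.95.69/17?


IP:   00010000.00011101.01011111.01000101
Mask: 11111111.11111111.10000000.00000000
AND operation:
Net:  00010000.00011101.00000000.00000000
Network: 16.29.0.0/17


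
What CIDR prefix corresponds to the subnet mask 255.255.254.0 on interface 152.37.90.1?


Binary: 11111111.11111111.11111110.00000000
Count leading 1s
Prefix: /23


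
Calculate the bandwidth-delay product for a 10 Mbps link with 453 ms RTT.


BDP = bandwidth * RTT
= 10 Mbps * 453 ms
= 10 * 1e6 * 453 / 1000 bits
= 4530000 bits
= 566250 bytes
= 552.9785 KB
BDP = 4530000 bits (566250 bytes)


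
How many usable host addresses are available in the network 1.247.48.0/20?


Host bits = 32 - 20 = 12
Total addresses = 2^12 = 4096
Usable = total - 2 (network and broadcast)
Usable hosts: 4094


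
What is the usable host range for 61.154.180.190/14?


Network: 61.152.0.0
Broadcast: 61.155.255.255
First usable = network + 1
Last usable = broadcast - 1
Range: 61.152.0.1 to 61.155.255.254


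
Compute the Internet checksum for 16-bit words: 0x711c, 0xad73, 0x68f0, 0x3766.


Sum all words (with carry folding):
+ 0x711c = 0x711c
+ 0xad73 = 0x1e90
+ 0x68f0 = 0x8780
+ 0x3766 = 0xbee6
One's complement: ~0xbee6
Checksum = 0x4119


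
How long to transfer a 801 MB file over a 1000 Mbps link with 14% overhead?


Effective throughput = 1000 * (1 - 14/100) = 860 Mbps
File size in Mb = 801 * 8 = 6408 Mb
Time = 6408 / 860
Time = 7.4512 seconds


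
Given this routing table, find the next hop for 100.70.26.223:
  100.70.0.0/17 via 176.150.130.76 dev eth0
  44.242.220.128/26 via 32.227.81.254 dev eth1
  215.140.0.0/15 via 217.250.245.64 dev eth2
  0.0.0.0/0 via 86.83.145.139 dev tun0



Longest prefix match for 100.70.26.223:
  /17 100.70.0.0: MATCH
  /26 44.242.220.128: no
  /15 215.140.0.0: no
  /0 0.0.0.0: MATCH
Selected: next-hop 176.150.130.76 via eth0 (matched /17)


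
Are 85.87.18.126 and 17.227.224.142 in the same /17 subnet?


Mask: 255.255.128.0
85.87.18.126 AND mask = 85.87.0.0
17.227.224.142 AND mask = 17.227.128.0
No, different subnets (85.87.0.0 vs 17.227.128.0)


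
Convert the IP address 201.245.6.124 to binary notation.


201 = 11001001
245 = 11110101
6 = 00000110
124 = 01111100
Binary: 11001001.11110101.00000110.01111100


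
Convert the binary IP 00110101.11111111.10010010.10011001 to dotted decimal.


00110101 = 53
11111111 = 255
10010010 = 146
10011001 = 153
IP: 53.255.146.153


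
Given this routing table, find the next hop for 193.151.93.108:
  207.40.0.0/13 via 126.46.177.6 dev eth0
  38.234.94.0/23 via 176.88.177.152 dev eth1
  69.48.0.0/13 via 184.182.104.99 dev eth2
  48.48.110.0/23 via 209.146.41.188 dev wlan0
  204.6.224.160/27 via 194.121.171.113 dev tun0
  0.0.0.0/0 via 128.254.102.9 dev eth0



Longest prefix match for 193.151.93.108:
  /13 207.40.0.0: no
  /23 38.234.94.0: no
  /13 69.48.0.0: no
  /23 48.48.110.0: no
  /27 204.6.224.160: no
  /0 0.0.0.0: MATCH
Selected: next-hop 128.254.102.9 via eth0 (matched /0)


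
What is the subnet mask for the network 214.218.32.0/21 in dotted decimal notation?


/21 means 21 network bits, 11 host bits
Binary: 11111111111111111111100000000000
Mask: 255.255.248.0


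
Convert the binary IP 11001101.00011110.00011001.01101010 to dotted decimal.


11001101 = 205
00011110 = 30
00011001 = 25
01101010 = 106
IP: 205.30.25.106


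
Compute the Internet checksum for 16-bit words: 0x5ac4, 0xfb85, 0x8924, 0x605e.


Sum all words (with carry folding):
+ 0x5ac4 = 0x5ac4
+ 0xfb85 = 0x564a
+ 0x8924 = 0xdf6e
+ 0x605e = 0x3fcd
One's complement: ~0x3fcd
Checksum = 0xc032


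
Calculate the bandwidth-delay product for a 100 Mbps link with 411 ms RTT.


BDP = bandwidth * RTT
= 100 Mbps * 411 ms
= 100 * 1e6 * 411 / 1000 bits
= 41100000 bits
= 5137500 bytes
= 5017.0898 KB
BDP = 41100000 bits (5137500 bytes)


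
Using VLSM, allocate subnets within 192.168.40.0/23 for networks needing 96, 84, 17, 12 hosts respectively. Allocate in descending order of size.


96 hosts -> /25 (126 usable): 192.168.40.0/25
84 hosts -> /25 (126 usable): 192.168.40.128/25
17 hosts -> /27 (30 usable): 192.168.41.0/27
12 hosts -> /28 (14 usable): 192.168.41.32/28
Allocation: 192.168.40.0/25 (96 hosts, 126 usable); 192.168.40.128/25 (84 hosts, 126 usable); 192.168.41.0/27 (17 hosts, 30 usable); 192.168.41.32/28 (12 hosts, 14 usable)


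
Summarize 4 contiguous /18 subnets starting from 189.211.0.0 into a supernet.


Original prefix: /18
Number of subnets: 4 = 2^2
New prefix = 18 - 2 = 16
Supernet: 189.211.0.0/16


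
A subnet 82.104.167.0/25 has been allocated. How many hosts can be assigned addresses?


Host bits = 32 - 25 = 7
Total addresses = 2^7 = 128
Usable = total - 2 (network and broadcast)
Usable hosts: 126


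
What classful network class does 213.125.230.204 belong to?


First octet: 213
Binary: 11010101
110xxxxx -> Class C (192-223)
Class C, default mask 255.255.255.0 (/24)


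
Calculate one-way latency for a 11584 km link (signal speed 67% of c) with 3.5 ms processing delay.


Speed = 0.67 * 3e5 km/s = 201000 km/s
Propagation delay = 11584 / 201000 = 0.0576 s = 57.6318 ms
Processing delay = 3.5 ms
Total one-way latency = 61.1318 ms


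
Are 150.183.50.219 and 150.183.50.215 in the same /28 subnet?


Mask: 255.255.255.240
150.183.50.219 AND mask = 150.183.50.208
150.183.50.215 AND mask = 150.183.50.208
Yes, same subnet (150.183.50.208)


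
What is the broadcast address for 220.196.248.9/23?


Network: 220.196.248.0/23
Host bits = 9
Set all host bits to 1:
Broadcast: 220.196.249.255


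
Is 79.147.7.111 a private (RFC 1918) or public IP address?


RFC 1918 private ranges:
  10.0.0.0/8 (10.0.0.0 - 10.255.255.255)
  172.16.0.0/12 (172.16.0.0 - 172.31.255.255)
  192.168.0.0/16 (192.168.0.0 - 192.168.255.255)
Public (not in any RFC 1918 range)


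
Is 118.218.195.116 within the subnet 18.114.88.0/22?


Subnet network: 18.114.88.0
Test IP AND mask: 118.218.192.0
No, 118.218.195.116 is not in 18.114.88.0/22


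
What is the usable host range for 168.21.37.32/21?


Network: 168.21.32.0
Broadcast: 168.21.39.255
First usable = network + 1
Last usable = broadcast - 1
Range: 168.21.32.1 to 168.21.39.254


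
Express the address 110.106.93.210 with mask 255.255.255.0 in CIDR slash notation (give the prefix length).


Binary: 11111111.11111111.11111111.00000000
Count leading 1s
Prefix: /24


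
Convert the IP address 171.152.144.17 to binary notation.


171 = 10101011
152 = 10011000
144 = 10010000
17 = 00010001
Binary: 10101011.10011000.10010000.00010001


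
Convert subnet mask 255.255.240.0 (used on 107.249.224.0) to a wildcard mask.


Subnet mask: 255.255.240.0
Wildcard = 255.255.255.255 - subnet mask
255 - 255 = 0
255 - 255 = 0
255 - 240 = 15
255 - 0 = 255
Wildcard: 0.0.15.255


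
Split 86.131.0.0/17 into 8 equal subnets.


New prefix = 17 + 3 = 20
Each subnet has 4096 addresses
  86.131.0.0/20
  86.131.16.0/20
  86.131.32.0/20
  86.131.48.0/20
  86.131.64.0/20
  86.131.80.0/20
  86.131.96.0/20
  86.131.112.0/20
Subnets: 86.131.0.0/20, 86.131.16.0/20, 86.131.32.0/20, 86.131.48.0/20, 86.131.64.0/20, 86.131.80.0/20, 86.131.96.0/20, 86.131.112.0/20


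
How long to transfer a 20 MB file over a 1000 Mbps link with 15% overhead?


Effective throughput = 1000 * (1 - 15/100) = 850 Mbps
File size in Mb = 20 * 8 = 160 Mb
Time = 160 / 850
Time = 0.1882 seconds


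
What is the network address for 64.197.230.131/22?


IP:   01000000.11000101.11100110.10000011
Mask: 11111111.11111111.11111100.00000000
AND operation:
Net:  01000000.11000101.11100100.00000000
Network: 64.197.228.0/22


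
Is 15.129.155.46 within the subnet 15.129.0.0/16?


Subnet network: 15.129.0.0
Test IP AND mask: 15.129.0.0
Yes, 15.129.155.46 is in 15.129.0.0/16


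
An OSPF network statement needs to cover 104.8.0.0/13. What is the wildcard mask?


Subnet mask: 255.248.0.0
Wildcard = 255.255.255.255 - subnet mask
255 - 255 = 0
255 - 248 = 7
255 - 0 = 255
255 - 0 = 255
Wildcard: 0.7.255.255


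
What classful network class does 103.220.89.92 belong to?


First octet: 103
Binary: 01100111
0xxxxxxx -> Class A (1-126)
Class A, default mask 255.0.0.0 (/8)


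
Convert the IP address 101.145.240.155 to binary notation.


101 = 01100101
145 = 10010001
240 = 11110000
155 = 10011011
Binary: 01100101.10010001.11110000.10011011


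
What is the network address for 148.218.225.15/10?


IP:   10010100.11011010.11100001.00001111
Mask: 11111111.11000000.00000000.00000000
AND operation:
Net:  10010100.11000000.00000000.00000000
Network: 148.192.0.0/10


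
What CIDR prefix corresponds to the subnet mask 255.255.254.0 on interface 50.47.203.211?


Binary: 11111111.11111111.11111110.00000000
Count leading 1s
Prefix: /23


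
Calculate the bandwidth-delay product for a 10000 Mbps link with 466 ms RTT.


BDP = bandwidth * RTT
= 10000 Mbps * 466 ms
= 10000 * 1e6 * 466 / 1000 bits
= 4660000000 bits
= 582500000 bytes
= 568847.6562 KB
BDP = 4660000000 bits (582500000 bytes)


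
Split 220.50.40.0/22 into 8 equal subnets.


New prefix = 22 + 3 = 25
Each subnet has 128 addresses
  220.50.40.0/25
  220.50.40.128/25
  220.50.41.0/25
  220.50.41.128/25
  220.50.42.0/25
  220.50.42.128/25
  220.50.43.0/25
  220.50.43.128/25
Subnets: 220.50.40.0/25, 220.50.40.128/25, 220.50.41.0/25, 220.50.41.128/25, 220.50.42.0/25, 220.50.42.128/25, 220.50.43.0/25, 220.50.43.128/25


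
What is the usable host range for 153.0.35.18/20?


Network: 153.0.32.0
Broadcast: 153.0.47.255
First usable = network + 1
Last usable = broadcast - 1
Range: 153.0.32.1 to 153.0.47.254


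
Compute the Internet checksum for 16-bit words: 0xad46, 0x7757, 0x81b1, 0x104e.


Sum all words (with carry folding):
+ 0xad46 = 0xad46
+ 0x7757 = 0x249e
+ 0x81b1 = 0xa64f
+ 0x104e = 0xb69d
One's complement: ~0xb69d
Checksum = 0x4962


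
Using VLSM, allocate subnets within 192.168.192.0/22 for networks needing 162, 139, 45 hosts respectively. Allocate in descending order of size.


162 hosts -> /24 (254 usable): 192.168.192.0/24
139 hosts -> /24 (254 usable): 192.168.193.0/24
45 hosts -> /26 (62 usable): 192.168.194.0/26
Allocation: 192.168.192.0/24 (162 hosts, 254 usable); 192.168.193.0/24 (139 hosts, 254 usable); 192.168.194.0/26 (45 hosts, 62 usable)


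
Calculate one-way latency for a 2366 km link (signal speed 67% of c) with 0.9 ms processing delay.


Speed = 0.67 * 3e5 km/s = 201000 km/s
Propagation delay = 2366 / 201000 = 0.0118 s = 11.7711 ms
Processing delay = 0.9 ms
Total one-way latency = 12.6711 ms


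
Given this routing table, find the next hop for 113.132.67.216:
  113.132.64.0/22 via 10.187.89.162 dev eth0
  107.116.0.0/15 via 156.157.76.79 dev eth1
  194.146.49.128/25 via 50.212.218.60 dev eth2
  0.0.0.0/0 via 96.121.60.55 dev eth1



Longest prefix match for 113.132.67.216:
  /22 113.132.64.0: MATCH
  /15 107.116.0.0: no
  /25 194.146.49.128: no
  /0 0.0.0.0: MATCH
Selected: next-hop 10.187.89.162 via eth0 (matched /22)


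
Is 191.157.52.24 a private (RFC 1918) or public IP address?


RFC 1918 private ranges:
  10.0.0.0/8 (10.0.0.0 - 10.255.255.255)
  172.16.0.0/12 (172.16.0.0 - 172.31.255.255)
  192.168.0.0/16 (192.168.0.0 - 192.168.255.255)
Public (not in any RFC 1918 range)


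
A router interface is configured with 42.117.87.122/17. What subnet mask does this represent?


/17 means 17 network bits, 15 host bits
Binary: 11111111111111111000000000000000
Mask: 255.255.128.0


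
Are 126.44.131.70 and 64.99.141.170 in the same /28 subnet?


Mask: 255.255.255.240
126.44.131.70 AND mask = 126.44.131.64
64.99.141.170 AND mask = 64.99.141.160
No, different subnets (126.44.131.64 vs 64.99.141.160)


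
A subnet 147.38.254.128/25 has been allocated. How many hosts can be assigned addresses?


Host bits = 32 - 25 = 7
Total addresses = 2^7 = 128
Usable = total - 2 (network and broadcast)
Usable hosts: 126


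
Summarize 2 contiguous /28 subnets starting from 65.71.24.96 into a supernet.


Original prefix: /28
Number of subnets: 2 = 2^1
New prefix = 28 - 1 = 27
Supernet: 65.71.24.96/27


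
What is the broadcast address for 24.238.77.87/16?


Network: 24.238.0.0/16
Host bits = 16
Set all host bits to 1:
Broadcast: 24.238.255.255


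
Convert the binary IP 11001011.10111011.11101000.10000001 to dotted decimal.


11001011 = 203
10111011 = 187
11101000 = 232
10000001 = 129
IP: 203.187.232.129


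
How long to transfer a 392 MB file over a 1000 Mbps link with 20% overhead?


Effective throughput = 1000 * (1 - 20/100) = 800 Mbps
File size in Mb = 392 * 8 = 3136 Mb
Time = 3136 / 800
Time = 3.92 seconds


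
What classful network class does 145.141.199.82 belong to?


First octet: 145
Binary: 10010001
10xxxxxx -> Class B (128-191)
Class B, default mask 255.255.0.0 (/16)


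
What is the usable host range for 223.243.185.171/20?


Network: 223.243.176.0
Broadcast: 223.243.191.255
First usable = network + 1
Last usable = broadcast - 1
Range: 223.243.176.1 to 223.243.191.254


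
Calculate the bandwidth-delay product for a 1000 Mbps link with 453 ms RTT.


BDP = bandwidth * RTT
= 1000 Mbps * 453 ms
= 1000 * 1e6 * 453 / 1000 bits
= 453000000 bits
= 56625000 bytes
= 55297.8516 KB
BDP = 453000000 bits (56625000 bytes)


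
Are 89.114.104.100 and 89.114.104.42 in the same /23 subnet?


Mask: 255.255.254.0
89.114.104.100 AND mask = 89.114.104.0
89.114.104.42 AND mask = 89.114.104.0
Yes, same subnet (89.114.104.0)


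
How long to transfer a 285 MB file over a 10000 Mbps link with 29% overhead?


Effective throughput = 10000 * (1 - 29/100) = 7100 Mbps
File size in Mb = 285 * 8 = 2280 Mb
Time = 2280 / 7100
Time = 0.3211 seconds


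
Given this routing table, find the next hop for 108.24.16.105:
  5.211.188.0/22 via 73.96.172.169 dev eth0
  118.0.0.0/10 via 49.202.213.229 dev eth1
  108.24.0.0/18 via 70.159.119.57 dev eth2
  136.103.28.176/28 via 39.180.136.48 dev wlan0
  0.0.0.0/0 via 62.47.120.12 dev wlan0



Longest prefix match for 108.24.16.105:
  /22 5.211.188.0: no
  /10 118.0.0.0: no
  /18 108.24.0.0: MATCH
  /28 136.103.28.176: no
  /0 0.0.0.0: MATCH
Selected: next-hop 70.159.119.57 via eth2 (matched /18)


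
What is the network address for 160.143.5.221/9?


IP:   10100000.10001111.00000101.11011101
Mask: 11111111.10000000.00000000.00000000
AND operation:
Net:  10100000.10000000.00000000.00000000
Network: 160.128.0.0/9


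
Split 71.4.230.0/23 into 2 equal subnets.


New prefix = 23 + 1 = 24
Each subnet has 256 addresses
  71.4.230.0/24
  71.4.231.0/24
Subnets: 71.4.230.0/24, 71.4.231.0/24


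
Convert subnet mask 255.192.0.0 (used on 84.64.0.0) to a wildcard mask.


Subnet mask: 255.192.0.0
Wildcard = 255.255.255.255 - subnet mask
255 - 255 = 0
255 - 192 = 63
255 - 0 = 255
255 - 0 = 255
Wildcard: 0.63.255.255


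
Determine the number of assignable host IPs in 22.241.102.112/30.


Host bits = 32 - 30 = 2
Total addresses = 2^2 = 4
Usable = total - 2 (network and broadcast)
Usable hosts: 2


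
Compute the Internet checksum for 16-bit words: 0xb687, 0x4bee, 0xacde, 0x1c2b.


Sum all words (with carry folding):
+ 0xb687 = 0xb687
+ 0x4bee = 0x0276
+ 0xacde = 0xaf54
+ 0x1c2b = 0xcb7f
One's complement: ~0xcb7f
Checksum = 0x3480


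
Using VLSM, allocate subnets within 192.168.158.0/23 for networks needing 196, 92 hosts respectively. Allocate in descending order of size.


196 hosts -> /24 (254 usable): 192.168.158.0/24
92 hosts -> /25 (126 usable): 192.168.159.0/25
Allocation: 192.168.158.0/24 (196 hosts, 254 usable); 192.168.159.0/25 (92 hosts, 126 usable)


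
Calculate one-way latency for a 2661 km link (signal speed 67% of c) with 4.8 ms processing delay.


Speed = 0.67 * 3e5 km/s = 201000 km/s
Propagation delay = 2661 / 201000 = 0.0132 s = 13.2388 ms
Processing delay = 4.8 ms
Total one-way latency = 18.0388 ms


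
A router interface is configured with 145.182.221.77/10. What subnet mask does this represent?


/10 means 10 network bits, 22 host bits
Binary: 11111111110000000000000000000000
Mask: 255.192.0.0


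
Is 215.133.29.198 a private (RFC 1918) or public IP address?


RFC 1918 private ranges:
  10.0.0.0/8 (10.0.0.0 - 10.255.255.255)
  172.16.0.0/12 (172.16.0.0 - 172.31.255.255)
  192.168.0.0/16 (192.168.0.0 - 192.168.255.255)
Public (not in any RFC 1918 range)


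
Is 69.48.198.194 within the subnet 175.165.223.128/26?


Subnet network: 175.165.223.128
Test IP AND mask: 69.48.198.192
No, 69.48.198.194 is not in 175.165.223.128/26


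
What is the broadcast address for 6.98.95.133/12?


Network: 6.96.0.0/12
Host bits = 20
Set all host bits to 1:
Broadcast: 6.111.255.255


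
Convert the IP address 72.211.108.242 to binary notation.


72 = 01001000
211 = 11010011
108 = 01101100
242 = 11110010
Binary: 01001000.11010011.01101100.11110010


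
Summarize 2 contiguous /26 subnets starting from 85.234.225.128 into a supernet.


Original prefix: /26
Number of subnets: 2 = 2^1
New prefix = 26 - 1 = 25
Supernet: 85.234.225.128/25


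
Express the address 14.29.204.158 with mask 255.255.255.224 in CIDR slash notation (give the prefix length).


Binary: 11111111.11111111.11111111.11100000
Count leading 1s
Prefix: /27


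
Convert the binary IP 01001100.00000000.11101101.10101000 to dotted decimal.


01001100 = 76
00000000 = 0
11101101 = 237
10101000 = 168
IP: 76.0.237.168


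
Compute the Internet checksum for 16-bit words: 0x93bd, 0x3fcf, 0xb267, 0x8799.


Sum all words (with carry folding):
+ 0x93bd = 0x93bd
+ 0x3fcf = 0xd38c
+ 0xb267 = 0x85f4
+ 0x8799 = 0x0d8e
One's complement: ~0x0d8e
Checksum = 0xf271


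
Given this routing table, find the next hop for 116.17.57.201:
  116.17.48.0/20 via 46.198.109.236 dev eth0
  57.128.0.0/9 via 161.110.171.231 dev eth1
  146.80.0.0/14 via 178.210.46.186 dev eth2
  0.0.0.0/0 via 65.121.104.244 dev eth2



Longest prefix match for 116.17.57.201:
  /20 116.17.48.0: MATCH
  /9 57.128.0.0: no
  /14 146.80.0.0: no
  /0 0.0.0.0: MATCH
Selected: next-hop 46.198.109.236 via eth0 (matched /20)


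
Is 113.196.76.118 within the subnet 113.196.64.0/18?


Subnet network: 113.196.64.0
Test IP AND mask: 113.196.64.0
Yes, 113.196.76.118 is in 113.196.64.0/18


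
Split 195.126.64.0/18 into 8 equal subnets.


New prefix = 18 + 3 = 21
Each subnet has 2048 addresses
  195.126.64.0/21
  195.126.72.0/21
  195.126.80.0/21
  195.126.88.0/21
  195.126.96.0/21
  195.126.104.0/21
  195.126.112.0/21
  195.126.120.0/21
Subnets: 195.126.64.0/21, 195.126.72.0/21, 195.126.80.0/21, 195.126.88.0/21, 195.126.96.0/21, 195.126.104.0/21, 195.126.112.0/21, 195.126.120.0/21


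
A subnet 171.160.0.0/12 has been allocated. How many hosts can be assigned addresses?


Host bits = 32 - 12 = 20
Total addresses = 2^20 = 1048576
Usable = total - 2 (network and broadcast)
Usable hosts: 1048574


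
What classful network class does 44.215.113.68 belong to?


First octet: 44
Binary: 00101100
0xxxxxxx -> Class A (1-126)
Class A, default mask 255.0.0.0 (/8)


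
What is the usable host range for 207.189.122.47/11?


Network: 207.160.0.0
Broadcast: 207.191.255.255
First usable = network + 1
Last usable = broadcast - 1
Range: 207.160.0.1 to 207.191.255.254


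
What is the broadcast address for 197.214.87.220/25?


Network: 197.214.87.128/25
Host bits = 7
Set all host bits to 1:
Broadcast: 197.214.87.255


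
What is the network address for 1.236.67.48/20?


IP:   00000001.11101100.01000011.00110000
Mask: 11111111.11111111.11110000.00000000
AND operation:
Net:  00000001.11101100.01000000.00000000
Network: 1.236.64.0/20


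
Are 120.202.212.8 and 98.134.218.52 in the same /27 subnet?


Mask: 255.255.255.224
120.202.212.8 AND mask = 120.202.212.0
98.134.218.52 AND mask = 98.134.218.32
No, different subnets (120.202.212.0 vs 98.134.218.32)


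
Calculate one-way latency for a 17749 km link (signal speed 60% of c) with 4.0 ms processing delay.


Speed = 0.6 * 3e5 km/s = 180000 km/s
Propagation delay = 17749 / 180000 = 0.0986 s = 98.6056 ms
Processing delay = 4.0 ms
Total one-way latency = 102.6056 ms


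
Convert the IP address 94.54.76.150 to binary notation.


94 = 01011110
54 = 00110110
76 = 01001100
150 = 10010110
Binary: 01011110.00110110.01001100.10010110


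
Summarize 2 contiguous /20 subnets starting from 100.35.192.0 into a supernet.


Original prefix: /20
Number of subnets: 2 = 2^1
New prefix = 20 - 1 = 19
Supernet: 100.35.192.0/19


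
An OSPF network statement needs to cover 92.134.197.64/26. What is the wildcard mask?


Subnet mask: 255.255.255.192
Wildcard = 255.255.255.255 - subnet mask
255 - 255 = 0
255 - 255 = 0
255 - 255 = 0
255 - 192 = 63
Wildcard: 0.0.0.63


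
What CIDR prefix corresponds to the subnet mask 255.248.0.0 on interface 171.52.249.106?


Binary: 11111111.11111000.00000000.00000000
Count leading 1s
Prefix: /13


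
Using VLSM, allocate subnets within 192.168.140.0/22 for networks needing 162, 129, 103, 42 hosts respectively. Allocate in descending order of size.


162 hosts -> /24 (254 usable): 192.168.140.0/24
129 hosts -> /24 (254 usable): 192.168.141.0/24
103 hosts -> /25 (126 usable): 192.168.142.0/25
42 hosts -> /26 (62 usable): 192.168.142.128/26
Allocation: 192.168.140.0/24 (162 hosts, 254 usable); 192.168.141.0/24 (129 hosts, 254 usable); 192.168.142.0/25 (103 hosts, 126 usable); 192.168.142.128/26 (42 hosts, 62 usable)


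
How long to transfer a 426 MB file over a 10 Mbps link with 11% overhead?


Effective throughput = 10 * (1 - 11/100) = 8.9 Mbps
File size in Mb = 426 * 8 = 3408 Mb
Time = 3408 / 8.9
Time = 382.9213 seconds


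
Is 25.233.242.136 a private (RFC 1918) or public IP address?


RFC 1918 private ranges:
  10.0.0.0/8 (10.0.0.0 - 10.255.255.255)
  172.16.0.0/12 (172.16.0.0 - 172.31.255.255)
  192.168.0.0/16 (192.168.0.0 - 192.168.255.255)
Public (not in any RFC 1918 range)


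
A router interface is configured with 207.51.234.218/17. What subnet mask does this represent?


/17 means 17 network bits, 15 host bits
Binary: 11111111111111111000000000000000
Mask: 255.255.128.0


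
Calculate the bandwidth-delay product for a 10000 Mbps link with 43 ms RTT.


BDP = bandwidth * RTT
= 10000 Mbps * 43 ms
= 10000 * 1e6 * 43 / 1000 bits
= 430000000 bits
= 53750000 bytes
= 52490.2344 KB
BDP = 430000000 bits (53750000 bytes)


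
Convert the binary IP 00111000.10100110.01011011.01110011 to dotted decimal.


00111000 = 56
10100110 = 166
01011011 = 91
01110011 = 115
IP: 56.166.91.115


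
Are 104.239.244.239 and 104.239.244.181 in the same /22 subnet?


Mask: 255.255.252.0
104.239.244.239 AND mask = 104.239.244.0
104.239.244.181 AND mask = 104.239.244.0
Yes, same subnet (104.239.244.0)


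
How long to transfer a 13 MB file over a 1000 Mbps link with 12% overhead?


Effective throughput = 1000 * (1 - 12/100) = 880 Mbps
File size in Mb = 13 * 8 = 104 Mb
Time = 104 / 880
Time = 0.1182 seconds


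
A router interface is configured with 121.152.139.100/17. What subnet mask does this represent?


/17 means 17 network bits, 15 host bits
Binary: 11111111111111111000000000000000
Mask: 255.255.128.0


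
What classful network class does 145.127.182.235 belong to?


First octet: 145
Binary: 10010001
10xxxxxx -> Class B (128-191)
Class B, default mask 255.255.0.0 (/16)


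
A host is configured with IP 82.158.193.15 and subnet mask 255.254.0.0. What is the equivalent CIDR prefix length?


Binary: 11111111.11111110.00000000.00000000
Count leading 1s
Prefix: /15


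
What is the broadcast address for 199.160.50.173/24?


Network: 199.160.50.0/24
Host bits = 8
Set all host bits to 1:
Broadcast: 199.160.50.255


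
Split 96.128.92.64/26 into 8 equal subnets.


New prefix = 26 + 3 = 29
Each subnet has 8 addresses
  96.128.92.64/29
  96.128.92.72/29
  96.128.92.80/29
  96.128.92.88/29
  96.128.92.96/29
  96.128.92.104/29
  96.128.92.112/29
  96.128.92.120/29
Subnets: 96.128.92.64/29, 96.128.92.72/29, 96.128.92.80/29, 96.128.92.88/29, 96.128.92.96/29, 96.128.92.104/29, 96.128.92.112/29, 96.128.92.120/29
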